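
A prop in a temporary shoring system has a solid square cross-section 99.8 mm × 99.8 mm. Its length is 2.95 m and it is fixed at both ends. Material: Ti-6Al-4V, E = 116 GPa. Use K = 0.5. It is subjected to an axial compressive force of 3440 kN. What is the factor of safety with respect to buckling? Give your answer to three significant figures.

I = a⁴/12 = 99.8⁴/12 = 8.267×10^6 mm⁴
I = 8.267×10^6 mm⁴ = 8.267×10^-6 m⁴
Effective length L_e = K·L = 0.5 × 2.95 = 1.475 m
P_cr = π²EI / L_e² = π² × 116×10⁹ × 8.267×10^-6 / 1.475² = 4.350×10^6 N
Factor of safety n = P_cr / P = 4350.3 / 3440 = 1.26

n ≈ 1.26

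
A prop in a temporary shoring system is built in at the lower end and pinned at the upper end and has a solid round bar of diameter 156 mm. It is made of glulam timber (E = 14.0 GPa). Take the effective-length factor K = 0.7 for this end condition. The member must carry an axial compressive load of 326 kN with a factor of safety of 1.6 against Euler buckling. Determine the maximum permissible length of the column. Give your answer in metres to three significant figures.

L_max ≈ 3.96 m

I = πd⁴/64 = π×156⁴/64 = 2.907×10^7 mm⁴
I = 2.907×10^-5 m⁴
Required critical load P_cr = n·P = 1.6 × 326 = 521.6 kN = 5.216×10^5 N
From P_cr = π²EI/(K·L)²:  L = (1/K)·√(π²EI/P_cr) = (1/0.7)·√(π²×1.40×10^10×2.907×10^-5/5.216×10^5)
L = 3.96 m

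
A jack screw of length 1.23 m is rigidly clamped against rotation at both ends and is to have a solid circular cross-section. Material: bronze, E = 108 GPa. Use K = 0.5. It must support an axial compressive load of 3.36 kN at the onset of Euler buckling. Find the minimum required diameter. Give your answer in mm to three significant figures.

L_e = K·L = 0.5 × 1.23 = 0.6150 m
Required I = P_cr·L_e²/(π²E) = 3.360×10^3 × 0.6150² / (π² × 1.08×10^11) = 1.192×10^-9 m⁴
I_req = 1.192×10^3 mm⁴
Solid circle: I = πd⁴/64  ⇒  d = (64I/π)^(1/4) = (64×1.192×10^3/π)^(1/4) = 12.5 mm

d ≈ 12.5 mm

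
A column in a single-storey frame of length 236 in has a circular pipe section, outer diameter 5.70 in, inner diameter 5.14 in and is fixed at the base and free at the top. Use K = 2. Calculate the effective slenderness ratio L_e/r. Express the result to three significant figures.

λ ≈ 246

d_o = 5.70 in, d_i = 5.14 in
I = π(d_o⁴ − d_i⁴)/64 = π(5.70⁴ − 5.140⁴)/64 = 17.55 in⁴
A = 4.768 in²;  r_min = √(I/A) = √(17.55/4.768) = 1.919 in
L_e = K·L = 2 × 236 = 472.0 in
λ = L_e / r_min = 472.00 / 1.919 = 246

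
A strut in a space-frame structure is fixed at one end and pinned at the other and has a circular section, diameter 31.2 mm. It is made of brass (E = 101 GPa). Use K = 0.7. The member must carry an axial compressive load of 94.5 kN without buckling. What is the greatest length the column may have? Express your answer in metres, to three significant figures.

I = πd⁴/64 = π×31.2⁴/64 = 4.651×10^4 mm⁴
I = 4.651×10^-8 m⁴
At the buckling limit P_cr = P = 9.450×10^4 N
From P_cr = π²EI/(K·L)²:  L = (1/K)·√(π²EI/P_cr) = (1/0.7)·√(π²×1.01×10^11×4.651×10^-8/9.450×10^4)
L = 1.00 m

L_max ≈ 1.00 m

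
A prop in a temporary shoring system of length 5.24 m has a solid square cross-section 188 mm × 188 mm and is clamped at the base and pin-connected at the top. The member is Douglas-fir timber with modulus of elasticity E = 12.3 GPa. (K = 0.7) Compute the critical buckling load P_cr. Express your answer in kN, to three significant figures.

P_cr ≈ 939 kN

I = a⁴/12 = 188⁴/12 = 1.041×10^8 mm⁴
I = 1.041×10^8 mm⁴ = 1.041×10^-4 m⁴
Effective length L_e = K·L = 0.7 × 5.24 = 3.668 m
P_cr = π²EI / L_e² = π² × 12.3×10⁹ × 1.041×10^-4 / 3.668² = 9.393×10^5 N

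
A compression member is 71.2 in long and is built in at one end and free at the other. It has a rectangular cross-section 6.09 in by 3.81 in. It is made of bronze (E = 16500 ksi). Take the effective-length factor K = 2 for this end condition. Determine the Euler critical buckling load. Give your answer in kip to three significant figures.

Buckling occurs about the weak axis: I_min = h·b³/12 with b = 3.81 in (the shorter side).
I_min = 6.09×3.81³/12 = 28.07 in⁴
Effective length L_e = K·L = 2 × 71.2 = 142.4 in
P_cr = π²EI / L_e² = π² × 16500×10³ × 28.07 / 142.4² = 2.254×10^5 lb

P_cr ≈ 225 kip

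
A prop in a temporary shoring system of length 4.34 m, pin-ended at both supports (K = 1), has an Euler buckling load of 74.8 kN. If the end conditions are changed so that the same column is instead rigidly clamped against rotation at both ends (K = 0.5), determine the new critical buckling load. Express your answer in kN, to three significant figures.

P_cr ∝ 1/K², so P_cr,new = P_cr,old × (K_old/K_new)² = 74.8 × (1/0.5)²
= 74.8 × 4.000 = 299 kN

P_cr ≈ 299 kN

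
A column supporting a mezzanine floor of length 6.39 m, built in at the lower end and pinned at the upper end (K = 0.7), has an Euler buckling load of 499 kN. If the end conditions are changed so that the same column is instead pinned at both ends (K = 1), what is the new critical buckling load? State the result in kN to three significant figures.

P_cr ≈ 245 kN

P_cr ∝ 1/K², so P_cr,new = P_cr,old × (K_old/K_new)² = 499 × (0.7/1)²
= 499 × 0.4900 = 245 kN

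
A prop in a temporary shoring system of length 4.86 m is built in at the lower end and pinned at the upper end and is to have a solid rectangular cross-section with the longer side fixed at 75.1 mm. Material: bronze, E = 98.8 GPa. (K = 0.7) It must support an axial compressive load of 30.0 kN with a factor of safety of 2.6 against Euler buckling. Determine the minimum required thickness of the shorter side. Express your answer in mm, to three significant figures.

Required P_cr = n·P = 2.6 × 30.0 = 78.00 kN
L_e = K·L = 0.7 × 4.86 = 3.402 m
Required I = P_cr·L_e²/(π²E) = 7.800×10^4 × 3.402² / (π² × 9.88×10^10) = 9.258×10^-7 m⁴
I_req = 9.258×10^5 mm⁴
Rectangle, weak axis: I_min = h·b³/12 with h = 75.1 mm fixed  ⇒  b = (12I/h)^(1/3) = 52.9 mm

b ≈ 52.9 mm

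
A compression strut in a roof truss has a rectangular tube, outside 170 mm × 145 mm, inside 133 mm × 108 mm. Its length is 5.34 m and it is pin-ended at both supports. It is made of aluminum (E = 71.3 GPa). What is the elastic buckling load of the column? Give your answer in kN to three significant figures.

P_cr ≈ 721 kN

Weak-axis I_min = (h_o·b_o³ − h_i·b_i³)/12 with b_o = 145, b_i = 108.0 mm (shorter outer/inner sides).
I_min = (170×145³ − 133.0×108.0³)/12 = 2.923×10^7 mm⁴
I = 2.923×10^7 mm⁴ = 2.923×10^-5 m⁴
Effective length L_e = K·L = 1 × 5.34 = 5.340 m
P_cr = π²EI / L_e² = π² × 71.3×10⁹ × 2.923×10^-5 / 5.340² = 7.213×10^5 N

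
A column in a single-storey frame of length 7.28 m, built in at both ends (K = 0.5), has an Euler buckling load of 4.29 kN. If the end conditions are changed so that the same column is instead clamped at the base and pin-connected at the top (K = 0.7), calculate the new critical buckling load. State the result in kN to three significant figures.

P_cr ∝ 1/K², so P_cr,new = P_cr,old × (K_old/K_new)² = 4.29 × (0.5/0.7)²
= 4.29 × 0.5102 = 2.19 kN

P_cr ≈ 2.19 kN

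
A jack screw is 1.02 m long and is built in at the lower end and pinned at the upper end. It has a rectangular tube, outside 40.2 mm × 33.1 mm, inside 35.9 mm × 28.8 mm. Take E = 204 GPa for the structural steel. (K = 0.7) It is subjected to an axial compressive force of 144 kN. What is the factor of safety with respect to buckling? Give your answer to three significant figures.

Weak-axis I_min = (h_o·b_o³ − h_i·b_i³)/12 with b_o = 33.1, b_i = 28.80 mm (shorter outer/inner sides).
I_min = (40.2×33.1³ − 35.90×28.80³)/12 = 5.002×10^4 mm⁴
I = 5.002×10^4 mm⁴ = 5.002×10^-8 m⁴
Effective length L_e = K·L = 0.7 × 1.02 = 0.7140 m
P_cr = π²EI / L_e² = π² × 204×10⁹ × 5.002×10^-8 / 0.7140² = 1.976×10^5 N
Factor of safety n = P_cr / P = 197.56 / 144 = 1.37

n ≈ 1.37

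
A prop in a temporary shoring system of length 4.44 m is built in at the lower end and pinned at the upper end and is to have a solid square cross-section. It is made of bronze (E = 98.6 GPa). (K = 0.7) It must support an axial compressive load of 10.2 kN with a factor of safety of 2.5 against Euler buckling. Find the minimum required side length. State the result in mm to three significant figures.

Required P_cr = n·P = 2.5 × 10.2 = 25.50 kN
L_e = K·L = 0.7 × 4.44 = 3.108 m
Required I = P_cr·L_e²/(π²E) = 2.550×10^4 × 3.108² / (π² × 9.86×10^10) = 2.531×10^-7 m⁴
I_req = 2.531×10^5 mm⁴
Solid square: I = a⁴/12  ⇒  a = (12I)^(1/4) = (12×2.531×10^5)^(1/4) = 41.7 mm

a ≈ 41.7 mm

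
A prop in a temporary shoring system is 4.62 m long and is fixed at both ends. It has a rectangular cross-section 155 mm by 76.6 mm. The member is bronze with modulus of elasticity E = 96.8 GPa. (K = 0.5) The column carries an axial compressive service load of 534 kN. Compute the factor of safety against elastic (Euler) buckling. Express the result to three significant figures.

n ≈ 1.95

Buckling occurs about the weak axis: I_min = h·b³/12 with b = 76.6 mm (the shorter side).
I_min = 155×76.6³/12 = 5.805×10^6 mm⁴
I = 5.805×10^6 mm⁴ = 5.805×10^-6 m⁴
Effective length L_e = K·L = 0.5 × 4.62 = 2.310 m
P_cr = π²EI / L_e² = π² × 96.8×10⁹ × 5.805×10^-6 / 2.310² = 1.039×10^6 N
Factor of safety n = P_cr / P = 1039.4 / 534 = 1.95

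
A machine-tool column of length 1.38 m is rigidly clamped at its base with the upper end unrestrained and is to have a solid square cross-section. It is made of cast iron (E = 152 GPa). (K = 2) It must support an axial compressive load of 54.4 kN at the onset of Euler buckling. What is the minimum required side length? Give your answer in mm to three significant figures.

L_e = K·L = 2 × 1.38 = 2.760 m
Required I = P_cr·L_e²/(π²E) = 5.440×10^4 × 2.760² / (π² × 1.52×10^11) = 2.762×10^-7 m⁴
I_req = 2.762×10^5 mm⁴
Solid square: I = a⁴/12  ⇒  a = (12I)^(1/4) = (12×2.762×10^5)^(1/4) = 42.7 mm

a ≈ 42.7 mm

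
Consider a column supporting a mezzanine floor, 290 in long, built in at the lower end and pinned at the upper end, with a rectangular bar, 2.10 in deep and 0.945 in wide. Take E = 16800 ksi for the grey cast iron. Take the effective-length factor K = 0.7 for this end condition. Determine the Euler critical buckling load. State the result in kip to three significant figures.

Buckling occurs about the weak axis: I_min = h·b³/12 with b = 0.945 in (the shorter side).
I_min = 2.10×0.945³/12 = 0.1477 in⁴
Effective length L_e = K·L = 0.7 × 290 = 203.0 in
P_cr = π²EI / L_e² = π² × 16800×10³ × 0.1477 / 203.0² = 594.2 lb

P_cr ≈ 0.594 kip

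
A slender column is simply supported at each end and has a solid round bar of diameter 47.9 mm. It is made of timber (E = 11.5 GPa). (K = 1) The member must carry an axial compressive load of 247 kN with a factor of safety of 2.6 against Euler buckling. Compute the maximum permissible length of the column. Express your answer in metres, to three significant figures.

I = πd⁴/64 = π×47.9⁴/64 = 2.584×10^5 mm⁴
I = 2.584×10^-7 m⁴
Required critical load P_cr = n·P = 2.6 × 247 = 642.2 kN = 6.422×10^5 N
From P_cr = π²EI/(K·L)²:  L = (1/K)·√(π²EI/P_cr) = (1/1)·√(π²×1.15×10^10×2.584×10^-7/6.422×10^5)
L = 0.214 m

L_max ≈ 0.214 m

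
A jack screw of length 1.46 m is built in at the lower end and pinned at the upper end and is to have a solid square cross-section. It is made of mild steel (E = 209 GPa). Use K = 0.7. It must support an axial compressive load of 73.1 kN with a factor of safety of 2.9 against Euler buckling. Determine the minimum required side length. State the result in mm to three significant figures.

a ≈ 33.7 mm

Required P_cr = n·P = 2.9 × 73.1 = 212.0 kN
L_e = K·L = 0.7 × 1.46 = 1.022 m
Required I = P_cr·L_e²/(π²E) = 2.120×10^5 × 1.022² / (π² × 2.09×10^11) = 1.073×10^-7 m⁴
I_req = 1.073×10^5 mm⁴
Solid square: I = a⁴/12  ⇒  a = (12I)^(1/4) = (12×1.073×10^5)^(1/4) = 33.7 mm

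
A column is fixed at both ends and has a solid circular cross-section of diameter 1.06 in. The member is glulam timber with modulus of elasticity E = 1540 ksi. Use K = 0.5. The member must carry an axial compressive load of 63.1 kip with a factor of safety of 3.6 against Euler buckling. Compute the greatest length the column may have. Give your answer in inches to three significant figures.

L_max ≈ 4.07 in

I = πd⁴/64 = π×1.06⁴/64 = 6.197×10^-2 in⁴
Required critical load P_cr = n·P = 3.6 × 63.1 = 227.2 kip = 2.272×10^5 lb
From P_cr = π²EI/(K·L)²:  L = (1/K)·√(π²EI/P_cr) = (1/0.5)·√(π²×1.54×10^6×6.197×10^-2/2.272×10^5)
L = 4.07 in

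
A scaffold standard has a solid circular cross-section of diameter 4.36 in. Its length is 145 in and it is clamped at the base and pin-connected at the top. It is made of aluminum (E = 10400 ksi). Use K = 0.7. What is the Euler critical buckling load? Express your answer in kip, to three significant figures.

P_cr ≈ 177 kip

I = πd⁴/64 = π×4.36⁴/64 = 17.74 in⁴
Effective length L_e = K·L = 0.7 × 145 = 101.5 in
P_cr = π²EI / L_e² = π² × 10400×10³ × 17.74 / 101.5² = 1.767×10^5 lb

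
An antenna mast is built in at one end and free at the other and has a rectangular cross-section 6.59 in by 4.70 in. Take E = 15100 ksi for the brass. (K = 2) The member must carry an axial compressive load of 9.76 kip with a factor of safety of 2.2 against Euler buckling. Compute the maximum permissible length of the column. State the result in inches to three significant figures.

Buckling occurs about the weak axis: I_min = h·b³/12 with b = 4.70 in (the shorter side).
I_min = 6.59×4.70³/12 = 57.02 in⁴
Required critical load P_cr = n·P = 2.2 × 9.76 = 21.47 kip = 2.147×10^4 lb
From P_cr = π²EI/(K·L)²:  L = (1/K)·√(π²EI/P_cr) = (1/2)·√(π²×1.51×10^7×57.02/2.147×10^4)
L = 315 in

L_max ≈ 315 in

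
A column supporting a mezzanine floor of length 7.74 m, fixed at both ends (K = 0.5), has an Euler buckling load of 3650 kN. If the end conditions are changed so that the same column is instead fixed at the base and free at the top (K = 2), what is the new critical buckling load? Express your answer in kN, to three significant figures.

P_cr ∝ 1/K², so P_cr,new = P_cr,old × (K_old/K_new)² = 3650 × (0.5/2)²
= 3650 × 0.06250 = 228 kN

P_cr ≈ 228 kN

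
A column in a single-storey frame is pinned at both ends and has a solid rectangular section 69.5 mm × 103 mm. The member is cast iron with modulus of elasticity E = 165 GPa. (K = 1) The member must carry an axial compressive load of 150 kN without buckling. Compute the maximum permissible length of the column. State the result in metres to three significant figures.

Buckling occurs about the weak axis: I_min = h·b³/12 with b = 69.5 mm (the shorter side).
I_min = 103×69.5³/12 = 2.881×10^6 mm⁴
I = 2.881×10^-6 m⁴
At the buckling limit P_cr = P = 1.500×10^5 N
From P_cr = π²EI/(K·L)²:  L = (1/K)·√(π²EI/P_cr) = (1/1)·√(π²×1.65×10^11×2.881×10^-6/1.500×10^5)
L = 5.59 m

L_max ≈ 5.59 m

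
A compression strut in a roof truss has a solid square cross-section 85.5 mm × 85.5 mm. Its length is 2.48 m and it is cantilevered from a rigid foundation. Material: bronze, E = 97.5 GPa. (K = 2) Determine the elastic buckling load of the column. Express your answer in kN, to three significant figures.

P_cr ≈ 174 kN

I = a⁴/12 = 85.5⁴/12 = 4.453×10^6 mm⁴
I = 4.453×10^6 mm⁴ = 4.453×10^-6 m⁴
Effective length L_e = K·L = 2 × 2.48 = 4.960 m
P_cr = π²EI / L_e² = π² × 97.5×10⁹ × 4.453×10^-6 / 4.960² = 1.742×10^5 N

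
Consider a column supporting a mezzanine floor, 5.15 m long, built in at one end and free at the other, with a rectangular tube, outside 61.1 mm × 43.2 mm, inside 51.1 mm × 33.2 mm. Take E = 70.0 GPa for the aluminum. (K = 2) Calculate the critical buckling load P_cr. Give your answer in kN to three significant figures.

Weak-axis I_min = (h_o·b_o³ − h_i·b_i³)/12 with b_o = 43.2, b_i = 33.20 mm (shorter outer/inner sides).
I_min = (61.1×43.2³ − 51.10×33.20³)/12 = 2.547×10^5 mm⁴
I = 2.547×10^5 mm⁴ = 2.547×10^-7 m⁴
Effective length L_e = K·L = 2 × 5.15 = 10.30 m
P_cr = π²EI / L_e² = π² × 70.0×10⁹ × 2.547×10^-7 / 10.30² = 1.658×10^3 N

P_cr ≈ 1.66 kN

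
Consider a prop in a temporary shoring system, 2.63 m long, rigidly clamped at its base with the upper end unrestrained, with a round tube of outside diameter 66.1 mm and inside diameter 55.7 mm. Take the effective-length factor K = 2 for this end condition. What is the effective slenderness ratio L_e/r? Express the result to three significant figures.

d_o = 66.1 mm, d_i = 55.7 mm
I = π(d_o⁴ − d_i⁴)/64 = π(66.1⁴ − 55.70⁴)/64 = 4.646×10^5 mm⁴
A = 994.9 mm²;  r_min = √(I/A) = √(4.646×10^5/994.9) = 21.61 mm
L_e = K·L = 2 × 2.63 m = 5.260 m = 5260.0 mm
λ = L_e / r_min = 5260.0 / 21.61 = 243

λ ≈ 243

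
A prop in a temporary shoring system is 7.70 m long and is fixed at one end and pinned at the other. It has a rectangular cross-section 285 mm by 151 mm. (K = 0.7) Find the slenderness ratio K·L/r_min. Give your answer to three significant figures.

λ ≈ 124

For a rectangle r_min = b/√12 = 151/√12 = 43.59 mm
L_e = K·L = 0.7 × 7.70 m = 5.390 m = 5390.0 mm
λ = L_e / r_min = 5390.0 / 43.59 = 124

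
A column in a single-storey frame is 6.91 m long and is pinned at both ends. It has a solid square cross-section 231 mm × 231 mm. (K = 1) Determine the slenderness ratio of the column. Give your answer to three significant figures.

λ ≈ 104

For a square r = a/√12 = 231/√12 = 66.68 mm
L_e = K·L = 1 × 6.91 m = 6.910 m = 6910.0 mm
λ = L_e / r_min = 6910.0 / 66.68 = 104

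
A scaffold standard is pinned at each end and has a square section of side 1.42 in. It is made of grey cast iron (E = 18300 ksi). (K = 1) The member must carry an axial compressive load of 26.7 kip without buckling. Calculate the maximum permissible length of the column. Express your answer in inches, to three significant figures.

L_max ≈ 47.9 in

I = a⁴/12 = 1.42⁴/12 = 0.3388 in⁴
At the buckling limit P_cr = P = 2.670×10^4 lb
From P_cr = π²EI/(K·L)²:  L = (1/K)·√(π²EI/P_cr) = (1/1)·√(π²×1.83×10^7×0.3388/2.670×10^4)
L = 47.9 in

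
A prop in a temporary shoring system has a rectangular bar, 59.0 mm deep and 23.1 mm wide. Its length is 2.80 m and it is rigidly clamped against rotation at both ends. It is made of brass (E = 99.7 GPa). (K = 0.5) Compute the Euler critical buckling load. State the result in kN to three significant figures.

P_cr ≈ 30.4 kN

Buckling occurs about the weak axis: I_min = h·b³/12 with b = 23.1 mm (the shorter side).
I_min = 59.0×23.1³/12 = 6.060×10^4 mm⁴
I = 6.060×10^4 mm⁴ = 6.060×10^-8 m⁴
Effective length L_e = K·L = 0.5 × 2.80 = 1.400 m
P_cr = π²EI / L_e² = π² × 99.7×10⁹ × 6.060×10^-8 / 1.400² = 3.043×10^4 N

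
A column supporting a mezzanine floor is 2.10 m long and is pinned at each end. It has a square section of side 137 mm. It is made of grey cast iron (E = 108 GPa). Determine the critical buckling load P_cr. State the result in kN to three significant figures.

P_cr ≈ 7100 kN

I = a⁴/12 = 137⁴/12 = 2.936×10^7 mm⁴
I = 2.936×10^7 mm⁴ = 2.936×10^-5 m⁴
Effective length L_e = K·L = 1 × 2.10 = 2.100 m
P_cr = π²EI / L_e² = π² × 108×10⁹ × 2.936×10^-5 / 2.100² = 7.096×10^6 N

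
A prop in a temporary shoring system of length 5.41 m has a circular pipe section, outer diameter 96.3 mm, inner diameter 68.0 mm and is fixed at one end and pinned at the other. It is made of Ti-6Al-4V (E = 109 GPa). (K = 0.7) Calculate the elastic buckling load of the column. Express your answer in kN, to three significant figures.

P_cr ≈ 238 kN

d_o = 96.3 mm, d_i = 68.0 mm
I = π(d_o⁴ − d_i⁴)/64 = π(96.3⁴ − 68.00⁴)/64 = 3.172×10^6 mm⁴
I = 3.172×10^6 mm⁴ = 3.172×10^-6 m⁴
Effective length L_e = K·L = 0.7 × 5.41 = 3.787 m
P_cr = π²EI / L_e² = π² × 109×10⁹ × 3.172×10^-6 / 3.787² = 2.379×10^5 N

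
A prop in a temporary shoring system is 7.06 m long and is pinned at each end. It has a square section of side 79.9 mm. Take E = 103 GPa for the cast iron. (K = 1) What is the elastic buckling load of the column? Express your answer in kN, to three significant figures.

P_cr ≈ 69.3 kN

I = a⁴/12 = 79.9⁴/12 = 3.396×10^6 mm⁴
I = 3.396×10^6 mm⁴ = 3.396×10^-6 m⁴
Effective length L_e = K·L = 1 × 7.06 = 7.060 m
P_cr = π²EI / L_e² = π² × 103×10⁹ × 3.396×10^-6 / 7.060² = 6.927×10^4 N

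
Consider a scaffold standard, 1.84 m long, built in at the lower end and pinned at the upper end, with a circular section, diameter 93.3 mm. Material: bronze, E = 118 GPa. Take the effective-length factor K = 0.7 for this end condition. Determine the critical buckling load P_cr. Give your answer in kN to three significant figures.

I = πd⁴/64 = π×93.3⁴/64 = 3.720×10^6 mm⁴
I = 3.720×10^6 mm⁴ = 3.720×10^-6 m⁴
Effective length L_e = K·L = 0.7 × 1.84 = 1.288 m
P_cr = π²EI / L_e² = π² × 118×10⁹ × 3.720×10^-6 / 1.288² = 2.611×10^6 N

P_cr ≈ 2610 kN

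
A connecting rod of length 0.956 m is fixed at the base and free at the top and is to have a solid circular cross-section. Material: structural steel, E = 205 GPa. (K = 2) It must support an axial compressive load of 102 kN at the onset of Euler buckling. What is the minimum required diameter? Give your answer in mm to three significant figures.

d ≈ 44.0 mm

L_e = K·L = 2 × 0.956 = 1.912 m
Required I = P_cr·L_e²/(π²E) = 1.020×10^5 × 1.912² / (π² × 2.05×10^11) = 1.843×10^-7 m⁴
I_req = 1.843×10^5 mm⁴
Solid circle: I = πd⁴/64  ⇒  d = (64I/π)^(1/4) = (64×1.843×10^5/π)^(1/4) = 44.0 mm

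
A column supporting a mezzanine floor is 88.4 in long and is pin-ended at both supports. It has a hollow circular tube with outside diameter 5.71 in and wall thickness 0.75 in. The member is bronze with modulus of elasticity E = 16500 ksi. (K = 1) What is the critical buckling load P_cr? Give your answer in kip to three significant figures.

Inner diameter d_i = 5.71 − 2×0.75 = 4.210 in
I = π(d_o⁴ − d_i⁴)/64 = π(5.71⁴ − 4.210⁴)/64 = 36.76 in⁴
Effective length L_e = K·L = 1 × 88.4 = 88.40 in
P_cr = π²EI / L_e² = π² × 16500×10³ × 36.76 / 88.40² = 7.661×10^5 lb

P_cr ≈ 766 kip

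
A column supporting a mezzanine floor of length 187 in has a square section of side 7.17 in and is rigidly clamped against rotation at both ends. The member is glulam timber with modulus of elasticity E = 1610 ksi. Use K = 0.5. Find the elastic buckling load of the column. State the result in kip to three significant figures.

P_cr ≈ 400 kip

I = a⁴/12 = 7.17⁴/12 = 220.2 in⁴
Effective length L_e = K·L = 0.5 × 187 = 93.50 in
P_cr = π²EI / L_e² = π² × 1610×10³ × 220.2 / 93.50² = 4.003×10^5 lb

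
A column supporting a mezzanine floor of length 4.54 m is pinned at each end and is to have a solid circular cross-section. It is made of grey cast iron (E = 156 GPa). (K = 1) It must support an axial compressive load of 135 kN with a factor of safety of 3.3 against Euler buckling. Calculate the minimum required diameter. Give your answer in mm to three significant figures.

d ≈ 105 mm

Required P_cr = n·P = 3.3 × 135 = 445.5 kN
L_e = K·L = 1 × 4.54 = 4.540 m
Required I = P_cr·L_e²/(π²E) = 4.455×10^5 × 4.540² / (π² × 1.56×10^11) = 5.964×10^-6 m⁴
I_req = 5.964×10^6 mm⁴
Solid circle: I = πd⁴/64  ⇒  d = (64I/π)^(1/4) = (64×5.964×10^6/π)^(1/4) = 105 mm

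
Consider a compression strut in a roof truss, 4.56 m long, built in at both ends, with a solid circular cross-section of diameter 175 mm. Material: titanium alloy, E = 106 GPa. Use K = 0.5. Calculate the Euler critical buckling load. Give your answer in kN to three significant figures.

I = πd⁴/64 = π×175⁴/64 = 4.604×10^7 mm⁴
I = 4.604×10^7 mm⁴ = 4.604×10^-5 m⁴
Effective length L_e = K·L = 0.5 × 4.56 = 2.280 m
P_cr = π²EI / L_e² = π² × 106×10⁹ × 4.604×10^-5 / 2.280² = 9.265×10^6 N

P_cr ≈ 9270 kN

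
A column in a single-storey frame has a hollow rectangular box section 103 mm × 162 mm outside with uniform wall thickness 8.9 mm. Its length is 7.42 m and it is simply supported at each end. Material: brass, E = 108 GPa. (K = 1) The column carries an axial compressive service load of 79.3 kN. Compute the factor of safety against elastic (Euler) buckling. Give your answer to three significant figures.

n ≈ 1.79

Inner dimensions: h_i = 162 − 2×8.9 = 144.2 mm, b_i = 103 − 2×8.9 = 85.20 mm
Weak-axis I_min = (h_o·b_o³ − h_i·b_i³)/12 with b_o = 103, b_i = 85.20 mm (shorter outer/inner sides).
I_min = (162×103³ − 144.2×85.20³)/12 = 7.320×10^6 mm⁴
I = 7.320×10^6 mm⁴ = 7.320×10^-6 m⁴
Effective length L_e = K·L = 1 × 7.42 = 7.420 m
P_cr = π²EI / L_e² = π² × 108×10⁹ × 7.320×10^-6 / 7.420² = 1.417×10^5 N
Factor of safety n = P_cr / P = 141.72 / 79.3 = 1.79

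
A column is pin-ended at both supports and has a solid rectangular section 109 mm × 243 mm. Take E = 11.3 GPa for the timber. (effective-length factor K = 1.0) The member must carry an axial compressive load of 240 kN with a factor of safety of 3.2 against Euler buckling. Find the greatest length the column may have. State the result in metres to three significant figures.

L_max ≈ 1.95 m

Buckling occurs about the weak axis: I_min = h·b³/12 with b = 109 mm (the shorter side).
I_min = 243×109³/12 = 2.622×10^7 mm⁴
I = 2.622×10^-5 m⁴
Required critical load P_cr = n·P = 3.2 × 240 = 768.0 kN = 7.680×10^5 N
From P_cr = π²EI/(K·L)²:  L = (1/K)·√(π²EI/P_cr) = (1/1)·√(π²×1.13×10^10×2.622×10^-5/7.680×10^5)
L = 1.95 m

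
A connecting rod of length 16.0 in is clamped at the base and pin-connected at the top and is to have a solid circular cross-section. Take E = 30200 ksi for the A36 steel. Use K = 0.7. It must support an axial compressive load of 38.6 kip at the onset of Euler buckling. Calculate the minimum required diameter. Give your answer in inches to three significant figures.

d ≈ 0.758 in

L_e = K·L = 0.7 × 16.0 = 11.20 in
Required I = P_cr·L_e²/(π²E) = 3.860×10^4 × 11.20² / (π² × 3.02×10^7) = 1.624×10^-2 in⁴
Solid circle: I = πd⁴/64  ⇒  d = (64I/π)^(1/4) = (64×1.624×10^-2/π)^(1/4) = 0.758 in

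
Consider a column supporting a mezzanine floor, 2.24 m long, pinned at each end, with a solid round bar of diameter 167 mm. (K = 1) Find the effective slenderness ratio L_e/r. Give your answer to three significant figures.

I = πd⁴/64 = π×167⁴/64 = 3.818×10^7 mm⁴
A = 2.190×10^4 mm²;  r_min = √(I/A) = √(3.818×10^7/2.190×10^4) = 41.75 mm
L_e = K·L = 1 × 2.24 m = 2.240 m = 2240.0 mm
λ = L_e / r_min = 2240.0 / 41.75 = 53.7

λ ≈ 53.7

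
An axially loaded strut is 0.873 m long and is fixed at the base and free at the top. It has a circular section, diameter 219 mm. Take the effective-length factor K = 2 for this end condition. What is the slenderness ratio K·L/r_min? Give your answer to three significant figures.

I = πd⁴/64 = π×219⁴/64 = 1.129×10^8 mm⁴
A = 3.767×10^4 mm²;  r_min = √(I/A) = √(1.129×10^8/3.767×10^4) = 54.75 mm
L_e = K·L = 2 × 0.873 m = 1.746 m = 1746.0 mm
λ = L_e / r_min = 1746.0 / 54.75 = 31.9

λ ≈ 31.9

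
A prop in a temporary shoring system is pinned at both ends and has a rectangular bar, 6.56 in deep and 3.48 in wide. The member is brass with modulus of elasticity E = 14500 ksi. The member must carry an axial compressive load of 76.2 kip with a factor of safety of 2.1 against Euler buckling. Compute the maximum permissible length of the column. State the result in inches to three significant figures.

L_max ≈ 144 in

Buckling occurs about the weak axis: I_min = h·b³/12 with b = 3.48 in (the shorter side).
I_min = 6.56×3.48³/12 = 23.04 in⁴
Required critical load P_cr = n·P = 2.1 × 76.2 = 160.0 kip = 1.600×10^5 lb
From P_cr = π²EI/(K·L)²:  L = (1/K)·√(π²EI/P_cr) = (1/1)·√(π²×1.45×10^7×23.04/1.600×10^5)
L = 144 in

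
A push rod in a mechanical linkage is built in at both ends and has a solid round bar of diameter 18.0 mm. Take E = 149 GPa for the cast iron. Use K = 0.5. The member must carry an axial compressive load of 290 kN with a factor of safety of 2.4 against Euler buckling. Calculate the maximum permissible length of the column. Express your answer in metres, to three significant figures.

I = πd⁴/64 = π×18.0⁴/64 = 5.153×10^3 mm⁴
I = 5.153×10^-9 m⁴
Required critical load P_cr = n·P = 2.4 × 290 = 696.0 kN = 6.960×10^5 N
From P_cr = π²EI/(K·L)²:  L = (1/K)·√(π²EI/P_cr) = (1/0.5)·√(π²×1.49×10^11×5.153×10^-9/6.960×10^5)
L = 0.209 m

L_max ≈ 0.209 m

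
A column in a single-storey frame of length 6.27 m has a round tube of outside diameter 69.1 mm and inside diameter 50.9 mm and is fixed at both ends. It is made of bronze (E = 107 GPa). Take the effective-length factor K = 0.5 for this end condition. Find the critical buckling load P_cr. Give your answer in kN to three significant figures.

d_o = 69.1 mm, d_i = 50.9 mm
I = π(d_o⁴ − d_i⁴)/64 = π(69.1⁴ − 50.90⁴)/64 = 7.896×10^5 mm⁴
I = 7.896×10^5 mm⁴ = 7.896×10^-7 m⁴
Effective length L_e = K·L = 0.5 × 6.27 = 3.135 m
P_cr = π²EI / L_e² = π² × 107×10⁹ × 7.896×10^-7 / 3.135² = 8.485×10^4 N

P_cr ≈ 84.8 kN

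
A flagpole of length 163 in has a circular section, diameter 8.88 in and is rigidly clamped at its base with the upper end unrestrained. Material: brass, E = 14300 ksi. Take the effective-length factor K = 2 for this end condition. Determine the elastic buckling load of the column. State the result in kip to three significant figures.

I = πd⁴/64 = π×8.88⁴/64 = 305.2 in⁴
Effective length L_e = K·L = 2 × 163 = 326.0 in
P_cr = π²EI / L_e² = π² × 14300×10³ × 305.2 / 326.0² = 4.053×10^5 lb

P_cr ≈ 405 kip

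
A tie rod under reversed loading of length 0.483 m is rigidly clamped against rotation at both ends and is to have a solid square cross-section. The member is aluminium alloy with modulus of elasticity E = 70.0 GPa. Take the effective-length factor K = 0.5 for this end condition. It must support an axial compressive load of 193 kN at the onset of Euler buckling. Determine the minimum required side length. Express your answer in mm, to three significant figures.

a ≈ 21.0 mm

L_e = K·L = 0.5 × 0.483 = 0.2415 m
Required I = P_cr·L_e²/(π²E) = 1.930×10^5 × 0.2415² / (π² × 7.00×10^10) = 1.629×10^-8 m⁴
I_req = 1.629×10^4 mm⁴
Solid square: I = a⁴/12  ⇒  a = (12I)^(1/4) = (12×1.629×10^4)^(1/4) = 21.0 mm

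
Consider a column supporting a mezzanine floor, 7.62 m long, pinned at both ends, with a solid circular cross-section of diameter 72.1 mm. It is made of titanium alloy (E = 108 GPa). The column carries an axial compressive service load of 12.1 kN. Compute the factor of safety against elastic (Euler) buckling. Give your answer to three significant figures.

I = πd⁴/64 = π×72.1⁴/64 = 1.327×10^6 mm⁴
I = 1.327×10^6 mm⁴ = 1.327×10^-6 m⁴
Effective length L_e = K·L = 1 × 7.62 = 7.620 m
P_cr = π²EI / L_e² = π² × 108×10⁹ × 1.327×10^-6 / 7.620² = 2.435×10^4 N
Factor of safety n = P_cr / P = 24.351 / 12.1 = 2.01

n ≈ 2.01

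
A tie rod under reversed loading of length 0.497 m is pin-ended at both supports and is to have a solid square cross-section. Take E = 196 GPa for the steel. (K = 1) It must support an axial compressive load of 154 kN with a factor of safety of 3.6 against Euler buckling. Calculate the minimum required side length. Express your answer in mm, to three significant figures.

a ≈ 30.4 mm

Required P_cr = n·P = 3.6 × 154 = 554.4 kN
L_e = K·L = 1 × 0.497 = 0.4970 m
Required I = P_cr·L_e²/(π²E) = 5.544×10^5 × 0.4970² / (π² × 1.96×10^11) = 7.079×10^-8 m⁴
I_req = 7.079×10^4 mm⁴
Solid square: I = a⁴/12  ⇒  a = (12I)^(1/4) = (12×7.079×10^4)^(1/4) = 30.4 mm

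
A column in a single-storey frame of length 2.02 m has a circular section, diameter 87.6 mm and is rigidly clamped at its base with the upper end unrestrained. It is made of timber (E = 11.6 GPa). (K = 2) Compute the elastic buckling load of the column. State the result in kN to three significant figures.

P_cr ≈ 20.3 kN

I = πd⁴/64 = π×87.6⁴/64 = 2.891×10^6 mm⁴
I = 2.891×10^6 mm⁴ = 2.891×10^-6 m⁴
Effective length L_e = K·L = 2 × 2.02 = 4.040 m
P_cr = π²EI / L_e² = π² × 11.6×10⁹ × 2.891×10^-6 / 4.040² = 2.028×10^4 N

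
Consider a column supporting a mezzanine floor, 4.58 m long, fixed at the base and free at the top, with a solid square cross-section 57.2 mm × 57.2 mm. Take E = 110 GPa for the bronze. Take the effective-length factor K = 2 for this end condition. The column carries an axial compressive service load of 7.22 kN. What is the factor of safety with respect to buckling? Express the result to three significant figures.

n ≈ 1.60

I = a⁴/12 = 57.2⁴/12 = 8.921×10^5 mm⁴
I = 8.921×10^5 mm⁴ = 8.921×10^-7 m⁴
Effective length L_e = K·L = 2 × 4.58 = 9.160 m
P_cr = π²EI / L_e² = π² × 110×10⁹ × 8.921×10^-7 / 9.160² = 1.154×10^4 N
Factor of safety n = P_cr / P = 11.543 / 7.22 = 1.60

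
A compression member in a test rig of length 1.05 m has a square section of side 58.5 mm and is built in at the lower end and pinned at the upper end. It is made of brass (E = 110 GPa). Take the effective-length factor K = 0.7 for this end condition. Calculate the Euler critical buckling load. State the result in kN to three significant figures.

P_cr ≈ 1960 kN

I = a⁴/12 = 58.5⁴/12 = 9.760×10^5 mm⁴
I = 9.760×10^5 mm⁴ = 9.760×10^-7 m⁴
Effective length L_e = K·L = 0.7 × 1.05 = 0.7350 m
P_cr = π²EI / L_e² = π² × 110×10⁹ × 9.760×10^-7 / 0.7350² = 1.961×10^6 N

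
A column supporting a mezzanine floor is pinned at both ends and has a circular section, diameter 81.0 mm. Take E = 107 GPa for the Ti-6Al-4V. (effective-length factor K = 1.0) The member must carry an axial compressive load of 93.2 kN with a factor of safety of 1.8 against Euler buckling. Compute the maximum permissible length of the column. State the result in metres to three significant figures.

I = πd⁴/64 = π×81.0⁴/64 = 2.113×10^6 mm⁴
I = 2.113×10^-6 m⁴
Required critical load P_cr = n·P = 1.8 × 93.2 = 167.8 kN = 1.678×10^5 N
From P_cr = π²EI/(K·L)²:  L = (1/K)·√(π²EI/P_cr) = (1/1)·√(π²×1.07×10^11×2.113×10^-6/1.678×10^5)
L = 3.65 m

L_max ≈ 3.65 m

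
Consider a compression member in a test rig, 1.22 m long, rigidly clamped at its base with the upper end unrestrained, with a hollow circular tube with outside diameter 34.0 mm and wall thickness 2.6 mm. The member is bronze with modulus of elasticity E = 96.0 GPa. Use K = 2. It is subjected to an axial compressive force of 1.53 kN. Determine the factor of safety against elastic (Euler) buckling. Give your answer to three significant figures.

Inner diameter d_i = 34.0 − 2×2.6 = 28.80 mm
I = π(d_o⁴ − d_i⁴)/64 = π(34.0⁴ − 28.80⁴)/64 = 3.183×10^4 mm⁴
I = 3.183×10^4 mm⁴ = 3.183×10^-8 m⁴
Effective length L_e = K·L = 2 × 1.22 = 2.440 m
P_cr = π²EI / L_e² = π² × 96.0×10⁹ × 3.183×10^-8 / 2.440² = 5.065×10^3 N
Factor of safety n = P_cr / P = 5.0650 / 1.53 = 3.31

n ≈ 3.31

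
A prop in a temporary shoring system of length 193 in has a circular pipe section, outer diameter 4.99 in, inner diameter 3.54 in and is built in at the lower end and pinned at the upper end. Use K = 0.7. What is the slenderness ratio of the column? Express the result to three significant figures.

λ ≈ 88.3

d_o = 4.99 in, d_i = 3.54 in
I = π(d_o⁴ − d_i⁴)/64 = π(4.99⁴ − 3.540⁴)/64 = 22.73 in⁴
A = 9.714 in²;  r_min = √(I/A) = √(22.73/9.714) = 1.530 in
L_e = K·L = 0.7 × 193 = 135.1 in
λ = L_e / r_min = 135.10 / 1.530 = 88.3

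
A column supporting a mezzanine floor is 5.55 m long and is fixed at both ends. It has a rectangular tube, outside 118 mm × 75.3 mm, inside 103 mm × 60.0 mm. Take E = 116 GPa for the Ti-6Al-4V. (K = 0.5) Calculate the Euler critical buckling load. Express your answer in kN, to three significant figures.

Weak-axis I_min = (h_o·b_o³ − h_i·b_i³)/12 with b_o = 75.3, b_i = 60.00 mm (shorter outer/inner sides).
I_min = (118×75.3³ − 103.0×60.00³)/12 = 2.344×10^6 mm⁴
I = 2.344×10^6 mm⁴ = 2.344×10^-6 m⁴
Effective length L_e = K·L = 0.5 × 5.55 = 2.775 m
P_cr = π²EI / L_e² = π² × 116×10⁹ × 2.344×10^-6 / 2.775² = 3.486×10^5 N

P_cr ≈ 349 kN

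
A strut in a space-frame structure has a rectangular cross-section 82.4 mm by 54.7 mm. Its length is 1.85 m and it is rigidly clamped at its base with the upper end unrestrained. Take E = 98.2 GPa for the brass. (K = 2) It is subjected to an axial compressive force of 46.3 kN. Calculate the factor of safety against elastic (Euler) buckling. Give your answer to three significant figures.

n ≈ 1.72

Buckling occurs about the weak axis: I_min = h·b³/12 with b = 54.7 mm (the shorter side).
I_min = 82.4×54.7³/12 = 1.124×10^6 mm⁴
I = 1.124×10^6 mm⁴ = 1.124×10^-6 m⁴
Effective length L_e = K·L = 2 × 1.85 = 3.700 m
P_cr = π²EI / L_e² = π² × 98.2×10⁹ × 1.124×10^-6 / 3.700² = 7.956×10^4 N
Factor of safety n = P_cr / P = 79.564 / 46.3 = 1.72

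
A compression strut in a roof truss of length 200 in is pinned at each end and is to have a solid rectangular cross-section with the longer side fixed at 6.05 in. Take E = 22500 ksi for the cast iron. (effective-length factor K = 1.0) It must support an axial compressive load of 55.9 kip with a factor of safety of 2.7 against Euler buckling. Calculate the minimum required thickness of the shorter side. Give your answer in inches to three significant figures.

b ≈ 3.78 in

Required P_cr = n·P = 2.7 × 55.9 = 150.9 kip
L_e = K·L = 1 × 200 = 200.0 in
Required I = P_cr·L_e²/(π²E) = 1.509×10^5 × 200.0² / (π² × 2.25×10^7) = 27.19 in⁴
Rectangle, weak axis: I_min = h·b³/12 with h = 6.05 in fixed  ⇒  b = (12I/h)^(1/3) = 3.78 in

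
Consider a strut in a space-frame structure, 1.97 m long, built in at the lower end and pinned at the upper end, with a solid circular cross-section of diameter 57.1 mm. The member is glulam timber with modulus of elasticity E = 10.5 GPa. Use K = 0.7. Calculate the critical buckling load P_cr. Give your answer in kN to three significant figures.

P_cr ≈ 28.4 kN

I = πd⁴/64 = π×57.1⁴/64 = 5.218×10^5 mm⁴
I = 5.218×10^5 mm⁴ = 5.218×10^-7 m⁴
Effective length L_e = K·L = 0.7 × 1.97 = 1.379 m
P_cr = π²EI / L_e² = π² × 10.5×10⁹ × 5.218×10^-7 / 1.379² = 2.844×10^4 N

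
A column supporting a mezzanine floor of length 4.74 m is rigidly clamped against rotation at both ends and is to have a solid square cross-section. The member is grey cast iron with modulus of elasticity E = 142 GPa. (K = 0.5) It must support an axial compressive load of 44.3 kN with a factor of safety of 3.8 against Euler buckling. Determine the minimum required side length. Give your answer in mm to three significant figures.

Required P_cr = n·P = 3.8 × 44.3 = 168.3 kN
L_e = K·L = 0.5 × 4.74 = 2.370 m
Required I = P_cr·L_e²/(π²E) = 1.683×10^5 × 2.370² / (π² × 1.42×10^11) = 6.747×10^-7 m⁴
I_req = 6.747×10^5 mm⁴
Solid square: I = a⁴/12  ⇒  a = (12I)^(1/4) = (12×6.747×10^5)^(1/4) = 53.3 mm

a ≈ 53.3 mm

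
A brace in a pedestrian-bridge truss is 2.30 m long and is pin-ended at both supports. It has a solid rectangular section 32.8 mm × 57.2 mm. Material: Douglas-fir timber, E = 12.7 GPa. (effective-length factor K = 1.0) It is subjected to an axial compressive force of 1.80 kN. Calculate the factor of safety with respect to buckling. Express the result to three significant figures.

Buckling occurs about the weak axis: I_min = h·b³/12 with b = 32.8 mm (the shorter side).
I_min = 57.2×32.8³/12 = 1.682×10^5 mm⁴
I = 1.682×10^5 mm⁴ = 1.682×10^-7 m⁴
Effective length L_e = K·L = 1 × 2.30 = 2.300 m
P_cr = π²EI / L_e² = π² × 12.7×10⁹ × 1.682×10^-7 / 2.300² = 3.986×10^3 N
Factor of safety n = P_cr / P = 3.9855 / 1.80 = 2.21

n ≈ 2.21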